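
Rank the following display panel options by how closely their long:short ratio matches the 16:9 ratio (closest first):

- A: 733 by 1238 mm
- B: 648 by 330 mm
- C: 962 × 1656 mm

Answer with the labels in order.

Ratios: A = 1238 / 733 ≈ 1.689; B = 648 / 330 ≈ 1.964; C = 1656 / 962 ≈ 1.721.
|Δ from 1.778|: A 0.089; B 0.186; C 0.057.

C, A, B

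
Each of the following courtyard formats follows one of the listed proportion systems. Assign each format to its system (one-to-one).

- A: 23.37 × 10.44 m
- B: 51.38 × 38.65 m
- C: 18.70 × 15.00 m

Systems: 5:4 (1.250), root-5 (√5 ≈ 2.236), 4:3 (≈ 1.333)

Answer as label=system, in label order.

Ratios: A ≈ 2.239; B ≈ 1.329; C ≈ 1.247.
Targets: 5:4 ≈ 1.250; root-5 ≈ 2.236; 4:3 ≈ 1.333.

A=root-5, B=4:3, C=5:4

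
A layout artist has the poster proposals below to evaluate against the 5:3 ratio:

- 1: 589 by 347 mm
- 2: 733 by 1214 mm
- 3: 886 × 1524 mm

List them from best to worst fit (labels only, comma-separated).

1: 589/347 ≈ 1.697 → |1.697 − 1.667| = 0.030
2: 1214/733 ≈ 1.656 → |1.656 − 1.667| = 0.011
3: 1524/886 ≈ 1.720 → |1.720 − 1.667| = 0.053

2, 1, 3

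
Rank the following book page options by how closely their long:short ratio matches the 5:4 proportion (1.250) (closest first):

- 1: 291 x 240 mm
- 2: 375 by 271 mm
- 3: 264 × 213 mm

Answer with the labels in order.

1: 291/240 ≈ 1.212 → |1.212 − 1.250| = 0.038
2: 375/271 ≈ 1.384 → |1.384 − 1.250| = 0.134
3: 264/213 ≈ 1.239 → |1.239 − 1.250| = 0.011

3, 1, 2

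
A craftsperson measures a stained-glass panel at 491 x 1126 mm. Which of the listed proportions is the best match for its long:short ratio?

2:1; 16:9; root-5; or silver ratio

Ratio = 1126 / 491 ≈ 2.293.
Distances: 2:1 2.000 (Δ 0.293); 16:9 1.778 (Δ 0.515); root-5 2.236 (Δ 0.057); silver ratio 2.414 (Δ 0.121).

root-5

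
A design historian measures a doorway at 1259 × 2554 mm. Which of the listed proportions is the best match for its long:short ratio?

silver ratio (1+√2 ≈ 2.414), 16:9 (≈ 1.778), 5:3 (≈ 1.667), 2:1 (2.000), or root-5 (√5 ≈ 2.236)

Ratio = 2554 / 1259 ≈ 2.029.
Distances: silver ratio 2.414 (Δ 0.385); 16:9 1.778 (Δ 0.251); 5:3 1.667 (Δ 0.362); 2:1 2.000 (Δ 0.029); root-5 2.236 (Δ 0.207).

2:1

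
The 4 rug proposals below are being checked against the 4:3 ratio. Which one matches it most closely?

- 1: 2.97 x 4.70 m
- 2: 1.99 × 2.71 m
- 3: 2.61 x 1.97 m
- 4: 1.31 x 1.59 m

3

Ratios (long/short): 1 ≈ 1.582; 2 ≈ 1.362; 3 ≈ 1.325; 4 ≈ 1.214.
4:3 ≈ 1.333; option 3 is nearest (Δ 0.008).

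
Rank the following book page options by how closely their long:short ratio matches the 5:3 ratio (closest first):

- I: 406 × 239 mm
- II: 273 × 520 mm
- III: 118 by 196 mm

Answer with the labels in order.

III, I, II

I: 406/239 ≈ 1.699 → |1.699 − 1.667| = 0.032
II: 520/273 ≈ 1.905 → |1.905 − 1.667| = 0.238
III: 196/118 ≈ 1.661 → |1.661 − 1.667| = 0.006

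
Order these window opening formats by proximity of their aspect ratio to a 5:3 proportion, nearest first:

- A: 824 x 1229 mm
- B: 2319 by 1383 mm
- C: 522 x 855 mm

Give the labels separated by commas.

B, C, A

Ratios: A = 1229 / 824 ≈ 1.492; B = 2319 / 1383 ≈ 1.677; C = 855 / 522 ≈ 1.638.
|Δ from 1.667|: A 0.175; B 0.010; C 0.029.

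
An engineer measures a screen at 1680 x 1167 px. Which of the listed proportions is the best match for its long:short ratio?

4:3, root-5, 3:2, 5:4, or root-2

1680/1167 ≈ 1.440. Nearest candidates are root-2 (1.414, off by 0.026) and 3:2 (1.500, off by 0.060).

root-2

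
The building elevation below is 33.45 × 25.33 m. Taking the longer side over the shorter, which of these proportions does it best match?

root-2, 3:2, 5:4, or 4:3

Ratio = 33.45 / 25.33 ≈ 1.321.
Distances: root-2 1.414 (Δ 0.093); 3:2 1.500 (Δ 0.179); 5:4 1.250 (Δ 0.071); 4:3 1.333 (Δ 0.012).

4:3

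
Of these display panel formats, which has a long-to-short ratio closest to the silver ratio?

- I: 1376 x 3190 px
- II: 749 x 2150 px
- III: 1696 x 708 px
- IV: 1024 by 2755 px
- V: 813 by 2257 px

III

Ratios (long/short): I ≈ 2.318; II ≈ 2.870; III ≈ 2.395; IV ≈ 2.690; V ≈ 2.776.
silver ratio ≈ 2.414; option III is nearest (Δ 0.019).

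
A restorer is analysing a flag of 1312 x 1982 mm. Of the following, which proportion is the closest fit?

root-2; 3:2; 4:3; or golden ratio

3:2

1982/1312 ≈ 1.511. Nearest candidates are 3:2 (1.500, off by 0.011) and root-2 (1.414, off by 0.097).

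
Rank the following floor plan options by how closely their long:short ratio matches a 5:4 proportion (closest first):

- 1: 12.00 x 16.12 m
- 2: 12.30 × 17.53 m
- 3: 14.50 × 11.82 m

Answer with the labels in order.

1: 16.12/12.00 ≈ 1.343 → |1.343 − 1.250| = 0.093
2: 17.53/12.30 ≈ 1.425 → |1.425 − 1.250| = 0.175
3: 14.50/11.82 ≈ 1.227 → |1.227 − 1.250| = 0.023

3, 1, 2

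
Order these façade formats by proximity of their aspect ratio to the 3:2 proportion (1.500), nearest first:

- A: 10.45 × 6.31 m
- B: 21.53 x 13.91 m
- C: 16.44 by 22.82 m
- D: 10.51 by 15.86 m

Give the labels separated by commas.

Ratios: A = 10.45 / 6.31 ≈ 1.656; B = 21.53 / 13.91 ≈ 1.548; C = 22.82 / 16.44 ≈ 1.388; D = 15.86 / 10.51 ≈ 1.509.
|Δ from 1.500|: A 0.156; B 0.048; C 0.112; D 0.009.

D, B, C, A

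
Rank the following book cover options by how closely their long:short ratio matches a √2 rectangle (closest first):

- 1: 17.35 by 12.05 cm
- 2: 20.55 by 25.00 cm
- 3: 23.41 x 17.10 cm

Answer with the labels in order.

1: 17.35/12.05 ≈ 1.440 → |1.440 − 1.414| = 0.026
2: 25.00/20.55 ≈ 1.217 → |1.217 − 1.414| = 0.197
3: 23.41/17.10 ≈ 1.369 → |1.369 − 1.414| = 0.045

1, 3, 2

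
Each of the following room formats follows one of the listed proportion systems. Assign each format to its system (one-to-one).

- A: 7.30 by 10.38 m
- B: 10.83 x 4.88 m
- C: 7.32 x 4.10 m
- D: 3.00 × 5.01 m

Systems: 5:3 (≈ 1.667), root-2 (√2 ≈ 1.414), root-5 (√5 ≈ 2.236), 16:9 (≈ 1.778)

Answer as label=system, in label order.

A = 10.38/7.30 ≈ 1.422 → root-2 (1.414)
B = 10.83/4.88 ≈ 2.219 → root-5 (2.236)
C = 7.32/4.10 ≈ 1.785 → 16:9 (1.778)
D = 5.01/3.00 ≈ 1.670 → 5:3 (1.667)

A=root-2, B=root-5, C=16:9, D=5:3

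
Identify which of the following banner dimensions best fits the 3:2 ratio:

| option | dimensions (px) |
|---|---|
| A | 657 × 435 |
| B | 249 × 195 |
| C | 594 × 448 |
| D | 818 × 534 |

A

Target 3:2 ≈ 1.500.
A: 1.510 (Δ0.010)  B: 1.277 (Δ0.223)  C: 1.326 (Δ0.174)  D: 1.532 (Δ0.032)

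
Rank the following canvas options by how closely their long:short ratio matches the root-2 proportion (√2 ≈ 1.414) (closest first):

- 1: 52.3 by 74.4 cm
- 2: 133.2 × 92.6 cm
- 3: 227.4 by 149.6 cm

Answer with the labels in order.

1, 2, 3

1: 74.4/52.3 ≈ 1.423 → |1.423 − 1.414| = 0.009
2: 133.2/92.6 ≈ 1.438 → |1.438 − 1.414| = 0.024
3: 227.4/149.6 ≈ 1.520 → |1.520 − 1.414| = 0.106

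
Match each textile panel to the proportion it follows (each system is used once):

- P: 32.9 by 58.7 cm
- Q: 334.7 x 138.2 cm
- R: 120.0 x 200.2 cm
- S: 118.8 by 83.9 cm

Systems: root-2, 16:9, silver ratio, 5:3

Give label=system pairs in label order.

P=16:9, Q=silver ratio, R=5:3, S=root-2

P = 58.7/32.9 ≈ 1.784 → 16:9 (1.778)
Q = 334.7/138.2 ≈ 2.422 → silver ratio (2.414)
R = 200.2/120.0 ≈ 1.668 → 5:3 (1.667)
S = 118.8/83.9 ≈ 1.416 → root-2 (1.414)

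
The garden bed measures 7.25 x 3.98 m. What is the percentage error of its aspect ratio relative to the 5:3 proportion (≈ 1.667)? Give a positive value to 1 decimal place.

Ratio = 7.25 / 3.98 ≈ 1.8216.
Ideal 5:3 ≈ 1.6667. |1.8216 − 1.6667| / 1.6667 ≈ 9.29% → 9.3%.

9.3%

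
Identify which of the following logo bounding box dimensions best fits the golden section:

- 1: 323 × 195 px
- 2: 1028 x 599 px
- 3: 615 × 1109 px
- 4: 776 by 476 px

4

Ratios (long/short): 1 ≈ 1.656; 2 ≈ 1.716; 3 ≈ 1.803; 4 ≈ 1.630.
golden ratio ≈ 1.618; option 4 is nearest (Δ 0.012).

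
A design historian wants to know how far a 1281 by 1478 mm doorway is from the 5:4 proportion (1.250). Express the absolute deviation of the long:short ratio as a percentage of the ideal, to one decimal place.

7.7%

Ratio = 1478 / 1281 ≈ 1.1538.
Ideal 5:4 = 1.2500. |1.1538 − 1.2500| / 1.2500 ≈ 7.70% → 7.7%.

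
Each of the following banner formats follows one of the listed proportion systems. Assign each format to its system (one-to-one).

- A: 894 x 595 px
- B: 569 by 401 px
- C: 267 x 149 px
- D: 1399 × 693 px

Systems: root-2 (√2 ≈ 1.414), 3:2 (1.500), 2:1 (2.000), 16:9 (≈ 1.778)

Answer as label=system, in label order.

A=3:2, B=root-2, C=16:9, D=2:1

Ratios: A ≈ 1.503; B ≈ 1.419; C ≈ 1.792; D ≈ 2.019.
Targets: root-2 ≈ 1.414; 3:2 ≈ 1.500; 2:1 ≈ 2.000; 16:9 ≈ 1.778.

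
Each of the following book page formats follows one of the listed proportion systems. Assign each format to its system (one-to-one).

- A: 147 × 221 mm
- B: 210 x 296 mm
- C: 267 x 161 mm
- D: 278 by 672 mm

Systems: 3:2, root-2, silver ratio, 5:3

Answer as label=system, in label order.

A = 221/147 ≈ 1.503 → 3:2 (1.500)
B = 296/210 ≈ 1.410 → root-2 (1.414)
C = 267/161 ≈ 1.658 → 5:3 (1.667)
D = 672/278 ≈ 2.417 → silver ratio (2.414)

A=3:2, B=root-2, C=5:3, D=silver ratio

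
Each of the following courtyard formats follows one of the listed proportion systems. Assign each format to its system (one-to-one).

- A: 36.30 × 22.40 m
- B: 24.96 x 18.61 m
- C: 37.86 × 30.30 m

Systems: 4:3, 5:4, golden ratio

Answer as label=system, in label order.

A=golden ratio, B=4:3, C=5:4

A = 36.30/22.40 ≈ 1.621 → golden ratio (1.618)
B = 24.96/18.61 ≈ 1.341 → 4:3 (1.333)
C = 37.86/30.30 ≈ 1.250 → 5:4 (1.250)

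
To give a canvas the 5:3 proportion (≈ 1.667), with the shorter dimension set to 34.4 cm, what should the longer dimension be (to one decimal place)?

5:3 ≈ 1.66667.
Longer side = 34.4 × 1.66667 ≈ 57.333 → 57.3 cm.

57.3 cm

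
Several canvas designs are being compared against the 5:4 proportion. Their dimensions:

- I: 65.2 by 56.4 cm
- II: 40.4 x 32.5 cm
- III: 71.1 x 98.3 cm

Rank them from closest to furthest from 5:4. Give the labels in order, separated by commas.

Ratios: I = 65.2 / 56.4 ≈ 1.156; II = 40.4 / 32.5 ≈ 1.243; III = 98.3 / 71.1 ≈ 1.383.
|Δ from 1.250|: I 0.094; II 0.007; III 0.133.

II, I, III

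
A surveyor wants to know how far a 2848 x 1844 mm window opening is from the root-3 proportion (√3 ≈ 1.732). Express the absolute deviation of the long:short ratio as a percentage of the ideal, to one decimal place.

Ratio = 2848 / 1844 ≈ 1.5445.
Ideal root-3 ≈ 1.7321. |1.5445 − 1.7321| / 1.7321 ≈ 10.83% → 10.8%.

10.8%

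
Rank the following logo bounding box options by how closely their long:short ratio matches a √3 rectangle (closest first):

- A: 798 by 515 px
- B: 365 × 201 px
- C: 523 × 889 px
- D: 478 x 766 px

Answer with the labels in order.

C, B, D, A

Ratios: A = 798 / 515 ≈ 1.550; B = 365 / 201 ≈ 1.816; C = 889 / 523 ≈ 1.700; D = 766 / 478 ≈ 1.603.
|Δ from 1.732|: A 0.182; B 0.084; C 0.032; D 0.129.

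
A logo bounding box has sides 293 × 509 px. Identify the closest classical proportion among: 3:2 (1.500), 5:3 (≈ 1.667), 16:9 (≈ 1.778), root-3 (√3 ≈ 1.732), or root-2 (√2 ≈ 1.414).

509/293 ≈ 1.737. Nearest candidates are root-3 (1.732, off by 0.005) and 16:9 (1.778, off by 0.041).

root-3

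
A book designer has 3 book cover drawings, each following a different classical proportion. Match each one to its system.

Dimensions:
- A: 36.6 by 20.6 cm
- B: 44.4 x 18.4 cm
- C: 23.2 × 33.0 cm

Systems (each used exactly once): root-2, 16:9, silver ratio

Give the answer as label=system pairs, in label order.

A=16:9, B=silver ratio, C=root-2

Ratios: A ≈ 1.777; B ≈ 2.413; C ≈ 1.422.
Targets: root-2 ≈ 1.414; 16:9 ≈ 1.778; silver ratio ≈ 2.414.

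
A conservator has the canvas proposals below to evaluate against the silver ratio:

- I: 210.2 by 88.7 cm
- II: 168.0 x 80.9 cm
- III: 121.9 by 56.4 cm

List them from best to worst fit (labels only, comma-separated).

I: 210.2/88.7 ≈ 2.370 → |2.370 − 2.414| = 0.044
II: 168.0/80.9 ≈ 2.077 → |2.077 − 2.414| = 0.337
III: 121.9/56.4 ≈ 2.161 → |2.161 − 2.414| = 0.253

I, III, II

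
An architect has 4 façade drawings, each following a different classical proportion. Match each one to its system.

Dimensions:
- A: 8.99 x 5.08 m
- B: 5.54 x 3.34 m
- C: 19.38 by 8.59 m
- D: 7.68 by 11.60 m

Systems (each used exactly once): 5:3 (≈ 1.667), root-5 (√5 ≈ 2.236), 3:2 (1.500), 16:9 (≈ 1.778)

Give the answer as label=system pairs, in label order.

A = 8.99/5.08 ≈ 1.770 → 16:9 (1.778)
B = 5.54/3.34 ≈ 1.659 → 5:3 (1.667)
C = 19.38/8.59 ≈ 2.256 → root-5 (2.236)
D = 11.60/7.68 ≈ 1.510 → 3:2 (1.500)

A=16:9, B=5:3, C=root-5, D=3:2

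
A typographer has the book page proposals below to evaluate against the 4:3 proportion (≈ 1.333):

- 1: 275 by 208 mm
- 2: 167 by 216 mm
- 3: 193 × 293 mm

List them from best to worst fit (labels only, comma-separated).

1, 2, 3

Ratios: 1 = 275 / 208 ≈ 1.322; 2 = 216 / 167 ≈ 1.293; 3 = 293 / 193 ≈ 1.518.
|Δ from 1.333|: 1 0.011; 2 0.040; 3 0.185.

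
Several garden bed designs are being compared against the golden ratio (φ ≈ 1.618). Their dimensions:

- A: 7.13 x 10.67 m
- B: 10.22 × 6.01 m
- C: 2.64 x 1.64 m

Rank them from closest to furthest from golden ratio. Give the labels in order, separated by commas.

C, B, A

Ratios: A = 10.67 / 7.13 ≈ 1.496; B = 10.22 / 6.01 ≈ 1.700; C = 2.64 / 1.64 ≈ 1.610.
|Δ from 1.618|: A 0.122; B 0.082; C 0.008.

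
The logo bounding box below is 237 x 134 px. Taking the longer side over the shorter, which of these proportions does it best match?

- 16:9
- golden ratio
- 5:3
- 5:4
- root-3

237/134 ≈ 1.769. Nearest candidates are 16:9 (1.778, off by 0.009) and root-3 (1.732, off by 0.037).

16:9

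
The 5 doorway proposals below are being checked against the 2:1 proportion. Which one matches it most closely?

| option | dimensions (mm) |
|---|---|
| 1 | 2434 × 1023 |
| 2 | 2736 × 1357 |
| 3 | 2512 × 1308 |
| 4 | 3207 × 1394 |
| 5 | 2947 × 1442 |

Target 2:1 ≈ 2.000.
1: 2.379 (Δ0.379)  2: 2.016 (Δ0.016)  3: 1.920 (Δ0.080)  4: 2.301 (Δ0.301)  5: 2.044 (Δ0.044)

2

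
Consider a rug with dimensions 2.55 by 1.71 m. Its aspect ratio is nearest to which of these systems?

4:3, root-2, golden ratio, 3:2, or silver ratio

3:2

2.55/1.71 ≈ 1.491. Nearest candidates are 3:2 (1.500, off by 0.009) and root-2 (1.414, off by 0.077).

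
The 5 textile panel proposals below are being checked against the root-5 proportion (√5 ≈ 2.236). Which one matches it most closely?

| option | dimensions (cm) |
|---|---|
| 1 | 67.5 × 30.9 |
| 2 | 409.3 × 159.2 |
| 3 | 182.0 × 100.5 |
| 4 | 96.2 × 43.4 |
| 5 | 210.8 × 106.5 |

Target root-5 ≈ 2.236.
1: 2.184 (Δ0.052)  2: 2.571 (Δ0.335)  3: 1.811 (Δ0.425)  4: 2.217 (Δ0.019)  5: 1.979 (Δ0.257)

4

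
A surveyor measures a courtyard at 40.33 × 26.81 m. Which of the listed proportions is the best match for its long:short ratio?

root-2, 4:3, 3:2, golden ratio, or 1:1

40.33/26.81 ≈ 1.504. Nearest candidates are 3:2 (1.500, off by 0.004) and root-2 (1.414, off by 0.090).

3:2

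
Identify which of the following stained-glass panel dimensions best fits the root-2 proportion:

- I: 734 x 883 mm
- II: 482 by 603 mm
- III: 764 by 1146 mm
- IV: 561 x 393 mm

Ratios (long/short): I ≈ 1.203; II ≈ 1.251; III ≈ 1.500; IV ≈ 1.427.
root-2 ≈ 1.414; option IV is nearest (Δ 0.013).

IV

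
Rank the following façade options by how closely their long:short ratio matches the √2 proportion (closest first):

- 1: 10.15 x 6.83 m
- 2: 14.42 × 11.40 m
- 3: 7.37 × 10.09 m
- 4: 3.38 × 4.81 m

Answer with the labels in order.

4, 3, 1, 2

Ratios: 1 = 10.15 / 6.83 ≈ 1.486; 2 = 14.42 / 11.40 ≈ 1.265; 3 = 10.09 / 7.37 ≈ 1.369; 4 = 4.81 / 3.38 ≈ 1.423.
|Δ from 1.414|: 1 0.072; 2 0.149; 3 0.045; 4 0.009.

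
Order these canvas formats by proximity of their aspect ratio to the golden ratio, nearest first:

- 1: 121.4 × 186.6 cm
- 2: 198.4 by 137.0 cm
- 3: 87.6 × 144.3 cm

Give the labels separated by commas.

Ratios: 1 = 186.6 / 121.4 ≈ 1.537; 2 = 198.4 / 137.0 ≈ 1.448; 3 = 144.3 / 87.6 ≈ 1.647.
|Δ from 1.618|: 1 0.081; 2 0.170; 3 0.029.

3, 1, 2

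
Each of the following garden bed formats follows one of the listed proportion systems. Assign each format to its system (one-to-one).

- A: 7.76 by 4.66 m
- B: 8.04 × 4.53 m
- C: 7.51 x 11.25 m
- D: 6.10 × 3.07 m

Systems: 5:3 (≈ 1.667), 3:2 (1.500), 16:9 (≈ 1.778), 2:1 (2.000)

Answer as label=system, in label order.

Ratios: A ≈ 1.665; B ≈ 1.775; C ≈ 1.498; D ≈ 1.987.
Targets: 5:3 ≈ 1.667; 3:2 ≈ 1.500; 16:9 ≈ 1.778; 2:1 ≈ 2.000.

A=5:3, B=16:9, C=3:2, D=2:1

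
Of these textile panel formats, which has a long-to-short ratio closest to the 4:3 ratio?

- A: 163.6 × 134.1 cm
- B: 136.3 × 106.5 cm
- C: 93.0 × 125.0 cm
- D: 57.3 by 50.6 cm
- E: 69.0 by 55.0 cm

C

Ratios (long/short): A ≈ 1.220; B ≈ 1.280; C ≈ 1.344; D ≈ 1.132; E ≈ 1.255.
4:3 ≈ 1.333; option C is nearest (Δ 0.011).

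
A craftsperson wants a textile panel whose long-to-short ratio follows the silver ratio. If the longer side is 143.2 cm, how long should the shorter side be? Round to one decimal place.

silver ratio ≈ 2.41421.
Shorter side = 143.2 ÷ 2.41421 ≈ 59.315 → 59.3 cm.

59.3 cm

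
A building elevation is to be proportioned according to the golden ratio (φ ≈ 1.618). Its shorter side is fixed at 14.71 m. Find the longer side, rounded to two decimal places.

23.80 m

golden ratio ≈ 1.61803.
Longer side = 14.71 × 1.61803 ≈ 23.8012 → 23.80 m.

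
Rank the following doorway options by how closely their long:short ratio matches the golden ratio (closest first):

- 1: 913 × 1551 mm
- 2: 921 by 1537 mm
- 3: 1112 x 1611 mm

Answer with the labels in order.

2, 1, 3

1: 1551/913 ≈ 1.699 → |1.699 − 1.618| = 0.081
2: 1537/921 ≈ 1.669 → |1.669 − 1.618| = 0.051
3: 1611/1112 ≈ 1.449 → |1.449 − 1.618| = 0.169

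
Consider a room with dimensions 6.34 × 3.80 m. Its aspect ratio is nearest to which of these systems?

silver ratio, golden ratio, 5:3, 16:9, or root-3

6.34/3.80 ≈ 1.668. Nearest candidates are 5:3 (1.667, off by 0.001) and golden ratio (1.618, off by 0.050).

5:3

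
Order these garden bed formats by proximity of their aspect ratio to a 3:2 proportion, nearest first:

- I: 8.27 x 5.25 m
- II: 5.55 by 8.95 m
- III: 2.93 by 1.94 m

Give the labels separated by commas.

III, I, II

Ratios: I = 8.27 / 5.25 ≈ 1.575; II = 8.95 / 5.55 ≈ 1.613; III = 2.93 / 1.94 ≈ 1.510.
|Δ from 1.500|: I 0.075; II 0.113; III 0.010.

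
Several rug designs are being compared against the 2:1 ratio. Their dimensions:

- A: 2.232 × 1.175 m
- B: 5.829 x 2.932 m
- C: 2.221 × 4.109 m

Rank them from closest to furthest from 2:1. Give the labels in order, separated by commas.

B, A, C

A: 2.232/1.175 ≈ 1.900 → |1.900 − 2.000| = 0.100
B: 5.829/2.932 ≈ 1.988 → |1.988 − 2.000| = 0.012
C: 4.109/2.221 ≈ 1.850 → |1.850 − 2.000| = 0.150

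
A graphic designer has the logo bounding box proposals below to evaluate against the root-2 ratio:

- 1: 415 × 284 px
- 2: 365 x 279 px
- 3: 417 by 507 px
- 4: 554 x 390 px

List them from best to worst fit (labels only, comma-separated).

4, 1, 2, 3

1: 415/284 ≈ 1.461 → |1.461 − 1.414| = 0.047
2: 365/279 ≈ 1.308 → |1.308 − 1.414| = 0.106
3: 507/417 ≈ 1.216 → |1.216 − 1.414| = 0.198
4: 554/390 ≈ 1.421 → |1.421 − 1.414| = 0.007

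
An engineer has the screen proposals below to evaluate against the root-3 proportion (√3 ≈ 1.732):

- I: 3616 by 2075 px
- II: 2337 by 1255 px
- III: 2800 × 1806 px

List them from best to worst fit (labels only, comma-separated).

I: 3616/2075 ≈ 1.743 → |1.743 − 1.732| = 0.011
II: 2337/1255 ≈ 1.862 → |1.862 − 1.732| = 0.130
III: 2800/1806 ≈ 1.550 → |1.550 − 1.732| = 0.182

I, II, III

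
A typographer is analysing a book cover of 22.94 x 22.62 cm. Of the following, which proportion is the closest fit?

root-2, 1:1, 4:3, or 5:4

Ratio = 22.94 / 22.62 ≈ 1.014.
Distances: root-2 1.414 (Δ 0.400); 1:1 1.000 (Δ 0.014); 4:3 1.333 (Δ 0.319); 5:4 1.250 (Δ 0.236).

1:1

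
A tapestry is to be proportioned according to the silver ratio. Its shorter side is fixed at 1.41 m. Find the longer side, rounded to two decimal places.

3.40 m

silver ratio ≈ 2.41421.
Longer side = 1.41 × 2.41421 ≈ 3.4040 → 3.40 m.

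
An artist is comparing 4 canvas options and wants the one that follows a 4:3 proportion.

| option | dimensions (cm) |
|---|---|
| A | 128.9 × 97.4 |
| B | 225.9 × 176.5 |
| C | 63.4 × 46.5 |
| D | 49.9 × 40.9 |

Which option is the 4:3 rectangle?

A

Ratios (long/short): A ≈ 1.323; B ≈ 1.280; C ≈ 1.363; D ≈ 1.220.
4:3 ≈ 1.333; option A is nearest (Δ 0.010).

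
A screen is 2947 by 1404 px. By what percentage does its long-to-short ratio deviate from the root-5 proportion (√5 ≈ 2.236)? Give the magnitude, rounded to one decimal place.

Ratio = 2947 / 1404 ≈ 2.0990.
Ideal root-5 ≈ 2.2361. |2.0990 − 2.2361| / 2.2361 ≈ 6.13% → 6.1%.

6.1%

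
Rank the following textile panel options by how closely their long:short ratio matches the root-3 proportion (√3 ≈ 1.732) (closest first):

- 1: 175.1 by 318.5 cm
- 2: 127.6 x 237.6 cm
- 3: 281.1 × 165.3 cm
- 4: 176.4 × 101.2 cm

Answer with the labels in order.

Ratios: 1 = 318.5 / 175.1 ≈ 1.819; 2 = 237.6 / 127.6 ≈ 1.862; 3 = 281.1 / 165.3 ≈ 1.701; 4 = 176.4 / 101.2 ≈ 1.743.
|Δ from 1.732|: 1 0.087; 2 0.130; 3 0.031; 4 0.011.

4, 3, 1, 2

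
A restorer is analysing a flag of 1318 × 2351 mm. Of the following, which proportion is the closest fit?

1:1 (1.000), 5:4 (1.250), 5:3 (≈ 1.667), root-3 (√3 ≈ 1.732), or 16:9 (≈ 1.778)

2351/1318 ≈ 1.784. Nearest candidates are 16:9 (1.778, off by 0.006) and root-3 (1.732, off by 0.052).

16:9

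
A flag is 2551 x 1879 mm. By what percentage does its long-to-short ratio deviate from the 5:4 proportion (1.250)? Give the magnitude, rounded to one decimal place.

Ratio = 2551 / 1879 ≈ 1.3576.
Ideal 5:4 = 1.2500. |1.3576 − 1.2500| / 1.2500 ≈ 8.61% → 8.6%.

8.6%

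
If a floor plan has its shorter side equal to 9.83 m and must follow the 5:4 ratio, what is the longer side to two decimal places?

12.29 m

5:4 = 1.25000.
Longer side = 9.83 × 1.25000 ≈ 12.2875 → 12.29 m.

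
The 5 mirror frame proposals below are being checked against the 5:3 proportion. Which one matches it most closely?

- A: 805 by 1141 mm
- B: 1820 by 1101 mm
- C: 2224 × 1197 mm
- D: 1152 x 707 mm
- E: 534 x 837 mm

Ratios (long/short): A ≈ 1.417; B ≈ 1.653; C ≈ 1.858; D ≈ 1.629; E ≈ 1.567.
5:3 ≈ 1.667; option B is nearest (Δ 0.014).

B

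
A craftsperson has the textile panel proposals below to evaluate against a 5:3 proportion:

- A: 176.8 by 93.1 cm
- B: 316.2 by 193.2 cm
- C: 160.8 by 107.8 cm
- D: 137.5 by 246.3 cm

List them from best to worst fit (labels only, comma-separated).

A: 176.8/93.1 ≈ 1.899 → |1.899 − 1.667| = 0.232
B: 316.2/193.2 ≈ 1.637 → |1.637 − 1.667| = 0.030
C: 160.8/107.8 ≈ 1.492 → |1.492 − 1.667| = 0.175
D: 246.3/137.5 ≈ 1.791 → |1.791 − 1.667| = 0.124

B, D, C, A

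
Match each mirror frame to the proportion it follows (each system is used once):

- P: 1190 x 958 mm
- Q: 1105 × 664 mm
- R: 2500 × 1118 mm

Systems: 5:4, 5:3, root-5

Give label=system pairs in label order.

P = 1190/958 ≈ 1.242 → 5:4 (1.250)
Q = 1105/664 ≈ 1.664 → 5:3 (1.667)
R = 2500/1118 ≈ 2.236 → root-5 (2.236)

P=5:4, Q=5:3, R=root-5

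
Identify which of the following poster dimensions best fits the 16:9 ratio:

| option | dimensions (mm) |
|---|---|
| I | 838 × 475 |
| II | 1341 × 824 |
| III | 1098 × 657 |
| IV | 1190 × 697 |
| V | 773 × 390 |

I

Ratios (long/short): I ≈ 1.764; II ≈ 1.627; III ≈ 1.671; IV ≈ 1.707; V ≈ 1.982.
16:9 ≈ 1.778; option I is nearest (Δ 0.014).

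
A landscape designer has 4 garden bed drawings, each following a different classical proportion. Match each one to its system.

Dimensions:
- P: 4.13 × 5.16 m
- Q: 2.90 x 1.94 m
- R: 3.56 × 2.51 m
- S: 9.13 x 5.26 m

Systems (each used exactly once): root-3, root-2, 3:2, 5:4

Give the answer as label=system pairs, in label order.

P=5:4, Q=3:2, R=root-2, S=root-3

P = 5.16/4.13 ≈ 1.249 → 5:4 (1.250)
Q = 2.90/1.94 ≈ 1.495 → 3:2 (1.500)
R = 3.56/2.51 ≈ 1.418 → root-2 (1.414)
S = 9.13/5.26 ≈ 1.736 → root-3 (1.732)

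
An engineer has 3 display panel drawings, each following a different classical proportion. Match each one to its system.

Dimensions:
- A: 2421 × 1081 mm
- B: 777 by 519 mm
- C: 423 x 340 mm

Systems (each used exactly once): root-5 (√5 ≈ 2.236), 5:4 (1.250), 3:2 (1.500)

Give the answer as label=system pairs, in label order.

Ratios: A ≈ 2.240; B ≈ 1.497; C ≈ 1.244.
Targets: root-5 ≈ 2.236; 5:4 ≈ 1.250; 3:2 ≈ 1.500.

A=root-5, B=3:2, C=5:4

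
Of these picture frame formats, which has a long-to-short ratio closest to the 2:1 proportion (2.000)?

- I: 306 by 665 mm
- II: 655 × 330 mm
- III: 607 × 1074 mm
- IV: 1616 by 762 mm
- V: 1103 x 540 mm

II

Target 2:1 ≈ 2.000.
I: 2.173 (Δ0.173)  II: 1.985 (Δ0.015)  III: 1.769 (Δ0.231)  IV: 2.121 (Δ0.121)  V: 2.043 (Δ0.043)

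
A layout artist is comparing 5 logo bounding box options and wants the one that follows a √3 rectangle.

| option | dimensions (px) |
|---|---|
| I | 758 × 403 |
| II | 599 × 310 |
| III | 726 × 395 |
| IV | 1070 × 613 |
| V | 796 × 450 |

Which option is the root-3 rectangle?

IV

Target root-3 ≈ 1.732.
I: 1.881 (Δ0.149)  II: 1.932 (Δ0.200)  III: 1.838 (Δ0.106)  IV: 1.746 (Δ0.014)  V: 1.769 (Δ0.037)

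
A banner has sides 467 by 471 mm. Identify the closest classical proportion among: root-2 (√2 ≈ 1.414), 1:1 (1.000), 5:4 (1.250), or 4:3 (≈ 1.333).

Ratio = 471 / 467 ≈ 1.009.
Distances: root-2 1.414 (Δ 0.405); 1:1 1.000 (Δ 0.009); 5:4 1.250 (Δ 0.241); 4:3 1.333 (Δ 0.324).

1:1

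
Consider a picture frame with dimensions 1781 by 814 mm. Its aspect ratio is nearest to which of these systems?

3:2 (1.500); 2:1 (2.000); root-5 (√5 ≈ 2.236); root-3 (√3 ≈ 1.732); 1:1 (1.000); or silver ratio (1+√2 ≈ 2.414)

root-5

Ratio = 1781 / 814 ≈ 2.188.
Distances: 3:2 1.500 (Δ 0.688); 2:1 2.000 (Δ 0.188); root-5 2.236 (Δ 0.048); root-3 1.732 (Δ 0.456); 1:1 1.000 (Δ 1.188); silver ratio 2.414 (Δ 0.226).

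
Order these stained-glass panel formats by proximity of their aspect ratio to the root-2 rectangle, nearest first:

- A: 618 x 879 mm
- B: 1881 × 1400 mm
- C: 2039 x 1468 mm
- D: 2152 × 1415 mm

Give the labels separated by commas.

A: 879/618 ≈ 1.422 → |1.422 − 1.414| = 0.008
B: 1881/1400 ≈ 1.344 → |1.344 − 1.414| = 0.070
C: 2039/1468 ≈ 1.389 → |1.389 − 1.414| = 0.025
D: 2152/1415 ≈ 1.521 → |1.521 − 1.414| = 0.107

A, C, B, D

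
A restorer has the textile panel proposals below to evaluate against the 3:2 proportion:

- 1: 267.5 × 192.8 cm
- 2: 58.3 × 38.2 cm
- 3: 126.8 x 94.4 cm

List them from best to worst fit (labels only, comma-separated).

Ratios: 1 = 267.5 / 192.8 ≈ 1.387; 2 = 58.3 / 38.2 ≈ 1.526; 3 = 126.8 / 94.4 ≈ 1.343.
|Δ from 1.500|: 1 0.113; 2 0.026; 3 0.157.

2, 1, 3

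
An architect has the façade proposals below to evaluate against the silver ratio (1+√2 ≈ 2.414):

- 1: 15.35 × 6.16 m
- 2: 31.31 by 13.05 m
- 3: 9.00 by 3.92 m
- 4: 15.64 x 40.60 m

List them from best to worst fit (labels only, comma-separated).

Ratios: 1 = 15.35 / 6.16 ≈ 2.492; 2 = 31.31 / 13.05 ≈ 2.399; 3 = 9.00 / 3.92 ≈ 2.296; 4 = 40.60 / 15.64 ≈ 2.596.
|Δ from 2.414|: 1 0.078; 2 0.015; 3 0.118; 4 0.182.

2, 1, 3, 4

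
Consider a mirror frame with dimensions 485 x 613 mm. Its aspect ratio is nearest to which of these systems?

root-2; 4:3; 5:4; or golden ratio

Ratio = 613 / 485 ≈ 1.264.
Distances: root-2 1.414 (Δ 0.150); 4:3 1.333 (Δ 0.069); 5:4 1.250 (Δ 0.014); golden ratio 1.618 (Δ 0.354).

5:4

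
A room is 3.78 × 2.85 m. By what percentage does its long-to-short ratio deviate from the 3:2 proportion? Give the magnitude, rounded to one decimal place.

11.6%

Ratio = 3.78 / 2.85 ≈ 1.3263.
Ideal 3:2 = 1.5000. |1.3263 − 1.5000| / 1.5000 ≈ 11.58% → 11.6%.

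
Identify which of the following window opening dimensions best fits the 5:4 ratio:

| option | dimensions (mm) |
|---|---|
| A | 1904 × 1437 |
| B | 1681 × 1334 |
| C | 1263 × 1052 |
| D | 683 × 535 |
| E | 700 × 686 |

Target 5:4 ≈ 1.250.
A: 1.325 (Δ0.075)  B: 1.260 (Δ0.010)  C: 1.201 (Δ0.049)  D: 1.277 (Δ0.027)  E: 1.020 (Δ0.230)

B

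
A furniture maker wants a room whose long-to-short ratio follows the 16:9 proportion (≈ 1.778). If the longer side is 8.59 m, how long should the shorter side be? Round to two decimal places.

4.83 m

16:9 ≈ 1.77778.
Shorter side = 8.59 ÷ 1.77778 ≈ 4.8319 → 4.83 m.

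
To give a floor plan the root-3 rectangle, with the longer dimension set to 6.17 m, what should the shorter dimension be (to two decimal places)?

3.56 m

root-3 ≈ 1.73205.
Shorter side = 6.17 ÷ 1.73205 ≈ 3.5623 → 3.56 m.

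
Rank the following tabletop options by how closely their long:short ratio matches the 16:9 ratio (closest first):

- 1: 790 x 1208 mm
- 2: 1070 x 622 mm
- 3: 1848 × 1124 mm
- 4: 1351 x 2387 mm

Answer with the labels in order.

4, 2, 3, 1

Ratios: 1 = 1208 / 790 ≈ 1.529; 2 = 1070 / 622 ≈ 1.720; 3 = 1848 / 1124 ≈ 1.644; 4 = 2387 / 1351 ≈ 1.767.
|Δ from 1.778|: 1 0.249; 2 0.058; 3 0.134; 4 0.011.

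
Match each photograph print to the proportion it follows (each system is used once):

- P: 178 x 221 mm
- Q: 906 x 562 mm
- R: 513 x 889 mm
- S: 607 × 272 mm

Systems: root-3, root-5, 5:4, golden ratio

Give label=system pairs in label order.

Ratios: P ≈ 1.242; Q ≈ 1.612; R ≈ 1.733; S ≈ 2.232.
Targets: root-3 ≈ 1.732; root-5 ≈ 2.236; 5:4 ≈ 1.250; golden ratio ≈ 1.618.

P=5:4, Q=golden ratio, R=root-3, S=root-5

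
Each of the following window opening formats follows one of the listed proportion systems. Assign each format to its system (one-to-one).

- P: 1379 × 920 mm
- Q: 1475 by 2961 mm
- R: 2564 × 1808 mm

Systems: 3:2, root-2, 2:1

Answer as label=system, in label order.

P = 1379/920 ≈ 1.499 → 3:2 (1.500)
Q = 2961/1475 ≈ 2.007 → 2:1 (2.000)
R = 2564/1808 ≈ 1.418 → root-2 (1.414)

P=3:2, Q=2:1, R=root-2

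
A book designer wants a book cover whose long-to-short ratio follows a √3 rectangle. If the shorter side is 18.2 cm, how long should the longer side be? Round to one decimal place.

root-3 ≈ 1.73205.
Longer side = 18.2 × 1.73205 ≈ 31.523 → 31.5 cm.

31.5 cm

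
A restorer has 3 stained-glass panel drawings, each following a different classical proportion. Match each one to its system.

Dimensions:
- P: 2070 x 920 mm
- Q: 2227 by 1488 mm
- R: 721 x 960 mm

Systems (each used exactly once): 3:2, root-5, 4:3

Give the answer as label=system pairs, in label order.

P=root-5, Q=3:2, R=4:3

P = 2070/920 ≈ 2.250 → root-5 (2.236)
Q = 2227/1488 ≈ 1.497 → 3:2 (1.500)
R = 960/721 ≈ 1.331 → 4:3 (1.333)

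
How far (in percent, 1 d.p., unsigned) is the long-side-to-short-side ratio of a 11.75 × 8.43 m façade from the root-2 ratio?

Ratio = 11.75 / 8.43 ≈ 1.3938.
Ideal root-2 ≈ 1.4142. |1.3938 − 1.4142| / 1.4142 ≈ 1.44% → 1.4%.

1.4%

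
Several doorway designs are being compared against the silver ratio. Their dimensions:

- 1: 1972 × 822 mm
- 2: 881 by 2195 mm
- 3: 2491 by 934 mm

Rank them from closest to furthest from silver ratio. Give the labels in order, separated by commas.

1: 1972/822 ≈ 2.399 → |2.399 − 2.414| = 0.015
2: 2195/881 ≈ 2.491 → |2.491 − 2.414| = 0.077
3: 2491/934 ≈ 2.667 → |2.667 − 2.414| = 0.253

1, 2, 3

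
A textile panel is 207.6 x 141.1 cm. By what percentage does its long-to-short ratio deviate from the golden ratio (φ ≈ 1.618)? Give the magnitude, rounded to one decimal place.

9.1%

Ratio = 207.6 / 141.1 ≈ 1.4713.
Ideal golden ratio ≈ 1.6180. |1.4713 − 1.6180| / 1.6180 ≈ 9.07% → 9.1%.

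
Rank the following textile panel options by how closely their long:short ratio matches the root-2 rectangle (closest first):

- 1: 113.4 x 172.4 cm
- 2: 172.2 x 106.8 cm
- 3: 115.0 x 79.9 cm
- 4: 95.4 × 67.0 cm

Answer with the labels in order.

1: 172.4/113.4 ≈ 1.520 → |1.520 − 1.414| = 0.106
2: 172.2/106.8 ≈ 1.612 → |1.612 − 1.414| = 0.198
3: 115.0/79.9 ≈ 1.439 → |1.439 − 1.414| = 0.025
4: 95.4/67.0 ≈ 1.424 → |1.424 − 1.414| = 0.010

4, 3, 1, 2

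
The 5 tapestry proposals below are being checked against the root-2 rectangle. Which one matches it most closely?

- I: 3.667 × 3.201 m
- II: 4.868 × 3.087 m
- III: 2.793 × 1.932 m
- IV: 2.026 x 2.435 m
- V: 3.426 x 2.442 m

Target root-2 ≈ 1.414.
I: 1.146 (Δ0.268)  II: 1.577 (Δ0.163)  III: 1.446 (Δ0.032)  IV: 1.202 (Δ0.212)  V: 1.403 (Δ0.011)

V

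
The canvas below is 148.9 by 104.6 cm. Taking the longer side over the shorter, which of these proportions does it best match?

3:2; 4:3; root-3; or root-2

root-2

Ratio = 148.9 / 104.6 ≈ 1.424.
Distances: 3:2 1.500 (Δ 0.076); 4:3 1.333 (Δ 0.091); root-3 1.732 (Δ 0.308); root-2 1.414 (Δ 0.010).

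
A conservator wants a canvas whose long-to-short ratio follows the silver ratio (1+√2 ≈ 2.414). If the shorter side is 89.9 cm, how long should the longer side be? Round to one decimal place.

217.0 cm

silver ratio ≈ 2.41421.
Longer side = 89.9 × 2.41421 ≈ 217.037 → 217.0 cm.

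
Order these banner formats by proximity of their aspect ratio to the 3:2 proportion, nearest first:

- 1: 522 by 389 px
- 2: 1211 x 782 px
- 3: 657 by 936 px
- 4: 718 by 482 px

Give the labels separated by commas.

4, 2, 3, 1

1: 522/389 ≈ 1.342 → |1.342 − 1.500| = 0.158
2: 1211/782 ≈ 1.549 → |1.549 − 1.500| = 0.049
3: 936/657 ≈ 1.425 → |1.425 − 1.500| = 0.075
4: 718/482 ≈ 1.490 → |1.490 − 1.500| = 0.010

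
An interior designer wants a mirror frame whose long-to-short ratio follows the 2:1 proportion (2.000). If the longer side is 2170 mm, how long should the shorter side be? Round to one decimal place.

2:1 = 2.00000.
Shorter side = 2170 ÷ 2.00000 ≈ 1085.000 → 1085.0 mm.

1085.0 mm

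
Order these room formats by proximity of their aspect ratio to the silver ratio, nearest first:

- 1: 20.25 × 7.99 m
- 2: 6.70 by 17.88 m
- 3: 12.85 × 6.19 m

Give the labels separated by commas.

1: 20.25/7.99 ≈ 2.534 → |2.534 − 2.414| = 0.120
2: 17.88/6.70 ≈ 2.669 → |2.669 − 2.414| = 0.255
3: 12.85/6.19 ≈ 2.076 → |2.076 − 2.414| = 0.338

1, 2, 3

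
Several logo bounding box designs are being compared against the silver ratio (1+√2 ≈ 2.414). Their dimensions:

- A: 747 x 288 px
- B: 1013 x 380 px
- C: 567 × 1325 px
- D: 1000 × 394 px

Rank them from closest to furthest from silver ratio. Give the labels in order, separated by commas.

A: 747/288 ≈ 2.594 → |2.594 − 2.414| = 0.180
B: 1013/380 ≈ 2.666 → |2.666 − 2.414| = 0.252
C: 1325/567 ≈ 2.337 → |2.337 − 2.414| = 0.077
D: 1000/394 ≈ 2.538 → |2.538 − 2.414| = 0.124

C, D, A, B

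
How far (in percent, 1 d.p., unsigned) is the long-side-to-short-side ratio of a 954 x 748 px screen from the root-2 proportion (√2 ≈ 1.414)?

Ratio = 954 / 748 ≈ 1.2754.
Ideal root-2 ≈ 1.4142. |1.2754 − 1.4142| / 1.4142 ≈ 9.81% → 9.8%.

9.8%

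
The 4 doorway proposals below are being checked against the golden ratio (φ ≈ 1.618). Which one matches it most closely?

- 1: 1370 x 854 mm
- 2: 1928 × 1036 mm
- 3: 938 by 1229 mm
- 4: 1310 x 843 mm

1

Ratios (long/short): 1 ≈ 1.604; 2 ≈ 1.861; 3 ≈ 1.310; 4 ≈ 1.554.
golden ratio ≈ 1.618; option 1 is nearest (Δ 0.014).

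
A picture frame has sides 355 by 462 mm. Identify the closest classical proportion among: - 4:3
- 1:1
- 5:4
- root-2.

Ratio = 462 / 355 ≈ 1.301.
Distances: 4:3 1.333 (Δ 0.032); 1:1 1.000 (Δ 0.301); 5:4 1.250 (Δ 0.051); root-2 1.414 (Δ 0.113).

4:3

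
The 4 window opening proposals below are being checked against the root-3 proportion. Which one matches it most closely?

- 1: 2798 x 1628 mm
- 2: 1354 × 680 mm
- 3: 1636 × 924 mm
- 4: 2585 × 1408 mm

Ratios (long/short): 1 ≈ 1.719; 2 ≈ 1.991; 3 ≈ 1.771; 4 ≈ 1.836.
root-3 ≈ 1.732; option 1 is nearest (Δ 0.013).

1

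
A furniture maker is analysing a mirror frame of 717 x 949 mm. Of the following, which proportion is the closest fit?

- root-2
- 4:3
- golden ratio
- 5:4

4:3

Ratio = 949 / 717 ≈ 1.324.
Distances: root-2 1.414 (Δ 0.090); 4:3 1.333 (Δ 0.009); golden ratio 1.618 (Δ 0.294); 5:4 1.250 (Δ 0.074).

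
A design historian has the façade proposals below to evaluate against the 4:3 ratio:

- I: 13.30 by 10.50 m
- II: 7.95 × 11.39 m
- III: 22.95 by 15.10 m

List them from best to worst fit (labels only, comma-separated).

I: 13.30/10.50 ≈ 1.267 → |1.267 − 1.333| = 0.066
II: 11.39/7.95 ≈ 1.433 → |1.433 − 1.333| = 0.100
III: 22.95/15.10 ≈ 1.520 → |1.520 − 1.333| = 0.187

I, II, III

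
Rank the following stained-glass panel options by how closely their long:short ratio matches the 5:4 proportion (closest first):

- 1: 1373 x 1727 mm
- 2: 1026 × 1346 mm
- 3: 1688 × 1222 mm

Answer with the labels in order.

1, 2, 3

1: 1727/1373 ≈ 1.258 → |1.258 − 1.250| = 0.008
2: 1346/1026 ≈ 1.312 → |1.312 − 1.250| = 0.062
3: 1688/1222 ≈ 1.381 → |1.381 − 1.250| = 0.131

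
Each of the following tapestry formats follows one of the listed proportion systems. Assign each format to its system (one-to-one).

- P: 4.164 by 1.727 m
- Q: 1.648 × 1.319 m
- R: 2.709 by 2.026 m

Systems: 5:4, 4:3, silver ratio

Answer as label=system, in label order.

P=silver ratio, Q=5:4, R=4:3

Ratios: P ≈ 2.411; Q ≈ 1.249; R ≈ 1.337.
Targets: 5:4 ≈ 1.250; 4:3 ≈ 1.333; silver ratio ≈ 2.414.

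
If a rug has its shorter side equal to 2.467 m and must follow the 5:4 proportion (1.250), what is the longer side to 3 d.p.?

3.084 m

5:4 = 1.25000.
Longer side = 2.467 × 1.25000 ≈ 3.08375 → 3.084 m.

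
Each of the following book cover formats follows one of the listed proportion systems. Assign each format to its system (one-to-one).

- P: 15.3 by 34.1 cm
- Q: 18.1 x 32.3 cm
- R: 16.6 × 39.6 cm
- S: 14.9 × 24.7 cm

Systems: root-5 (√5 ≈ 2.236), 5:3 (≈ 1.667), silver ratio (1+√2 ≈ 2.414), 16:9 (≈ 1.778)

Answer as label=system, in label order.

P = 34.1/15.3 ≈ 2.229 → root-5 (2.236)
Q = 32.3/18.1 ≈ 1.785 → 16:9 (1.778)
R = 39.6/16.6 ≈ 2.386 → silver ratio (2.414)
S = 24.7/14.9 ≈ 1.658 → 5:3 (1.667)

P=root-5, Q=16:9, R=silver ratio, S=5:3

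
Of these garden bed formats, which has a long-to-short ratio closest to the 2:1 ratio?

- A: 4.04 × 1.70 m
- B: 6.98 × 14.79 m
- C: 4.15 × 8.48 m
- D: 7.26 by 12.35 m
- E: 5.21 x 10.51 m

E

Ratios (long/short): A ≈ 2.376; B ≈ 2.119; C ≈ 2.043; D ≈ 1.701; E ≈ 2.017.
2:1 ≈ 2.000; option E is nearest (Δ 0.017).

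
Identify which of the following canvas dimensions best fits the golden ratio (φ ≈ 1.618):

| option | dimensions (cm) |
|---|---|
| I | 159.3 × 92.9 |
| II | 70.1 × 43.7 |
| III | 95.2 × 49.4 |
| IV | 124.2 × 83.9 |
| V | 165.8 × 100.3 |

II

Target golden ratio ≈ 1.618.
I: 1.715 (Δ0.097)  II: 1.604 (Δ0.014)  III: 1.927 (Δ0.309)  IV: 1.480 (Δ0.138)  V: 1.653 (Δ0.035)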